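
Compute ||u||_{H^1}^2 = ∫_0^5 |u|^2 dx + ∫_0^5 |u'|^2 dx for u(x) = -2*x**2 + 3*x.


||u||_{H^1}^2 = 4235/3

The H^1 norm (squared) on an interval (0, L) is
  ||u||_{H^1}^2 = ∫_0^L u(x)^2 dx + ∫_0^L u'(x)^2 dx.
Compute u'(x) = 3 - 4*x.
Then u(x)^2 = 4*x**4 - 12*x**3 + 9*x**2 and u'(x)^2 = 16*x**2 - 24*x + 9.
Integrate each monomial from 0 to 5 using ∫_0^5 c·x^n dx = c·5^(n+1)/(n+1):
  ∫_0^5 u(x)^2 dx = ∫_0^5 (4*x^4 - 12*x^3 + 9*x^2) dx. Term by term:
    ∫_0^5 4*x^4 dx = 2500;  ∫_0^5 -12*x^3 dx = -1875;  ∫_0^5 9*x^2 dx = 375.
  Sum: 2500 − 1875 + 375 = 1000.
  ∫_0^5 u'(x)^2 dx = ∫_0^5 (16*x^2 - 24*x + 9) dx. Term by term:
    ∫_0^5 16*x^2 dx = 2000/3;  ∫_0^5 -24*x dx = -300;  ∫_0^5 9 dx = 45.
  Sum: 2000/3 − 300 + 45 = 1235/3.
Adding: ||u||_{H^1}^2 = 1000 + 1235/3 = 4235/3.


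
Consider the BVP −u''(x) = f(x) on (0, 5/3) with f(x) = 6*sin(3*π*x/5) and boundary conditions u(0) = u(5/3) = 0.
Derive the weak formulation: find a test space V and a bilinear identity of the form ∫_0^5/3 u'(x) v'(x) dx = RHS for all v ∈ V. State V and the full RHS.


V = H^1_0(0, 5/3) (so v(0) = v(5/3) = 0); weak form: ∫_0^5/3 u'v' dx = ∫_0^5/3 (6*sin(3*π*x/5)) v dx for all v ∈ V.

Multiply both sides by a test function v and integrate from 0 to 5/3:
  ∫_0^5/3 −u''(x) v(x) dx = ∫_0^5/3 f(x) v(x) dx.
Integrate the LHS by parts once:
  ∫_0^5/3 −u'' v dx = −[u'(x) v(x)]_0^5/3 + ∫_0^5/3 u'(x) v'(x) dx.
Thus ∫_0^5/3 u'(x) v'(x) dx = ∫_0^5/3 f(x) v(x) dx + [u'(x) v(x)]_0^5/3.
Choose V so that boundary terms are either known or forced to vanish.
u is Dirichlet: u(0) = u(5/3) = 0. Let V = H^1_0(0, 5/3); then v(0) = v(5/3) = 0, and [u' v]_0^5/3 = 0.
Weak formulation: find u (satisfying any essential BC) such that ∫_0^5/3 u'(x) v'(x) dx = ∫_0^5/3 f v dx for all v ∈ V.
Substituting f(x) = 6*sin(3*π*x/5), the right-hand side is ∫_0^5/3 (6*sin(3*π*x/5)) v dx.


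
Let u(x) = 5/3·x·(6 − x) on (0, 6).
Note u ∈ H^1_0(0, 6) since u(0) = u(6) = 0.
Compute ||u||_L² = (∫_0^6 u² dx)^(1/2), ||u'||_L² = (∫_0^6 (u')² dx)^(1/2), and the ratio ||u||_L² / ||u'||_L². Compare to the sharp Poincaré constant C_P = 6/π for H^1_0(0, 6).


||u||_L² / ||u'||_L² = 3*sqrt(10)/5 < C_P = 6/π.

u(x) = 5/3·x·(6 − x), so u'(x) = 10 - 10*x/3.
u(x) = 5/3·x·(6 − x) vanishes at x = 0 and x = 6, so u ∈ H^1_0(0, 6). Differentiate via the product rule and integrate the resulting polynomials term by term.
  ∫_0^6 u² dx = ∫_0^6 (25*x^4/9 - 100*x^3/3 + 100*x^2) dx. Term by term:
    ∫_0^6 25*x^4/9 dx = 4320;  ∫_0^6 -100*x^3/3 dx = -10800;  ∫_0^6 100*x^2 dx = 7200.
  Sum: 4320 − 10800 + 7200 = 720.
  ∫_0^6 (u')² dx = ∫_0^6 (100*x^2/9 - 200*x/3 + 100) dx. Term by term:
    ∫_0^6 100*x^2/9 dx = 800;  ∫_0^6 -200*x/3 dx = -1200;  ∫_0^6 100 dx = 600.
  Sum: 800 − 1200 + 600 = 200.
∫_0^6 u² dx = 720, so ||u||_L² = 12*sqrt(5).
∫_0^6 (u')² dx = 200, so ||u'||_L² = 10*sqrt(2).
Ratio ||u||_L² / ||u'||_L² = 3*sqrt(10)/5.
Sharp Poincaré constant on H^1_0(0, 6) is C_P = L/π = 6/π, achieved by sin(π/6·x).
A polynomial bump cannot attain the sharp Poincaré constant (only the first sine eigenfunction does), so the ratio is strictly less than C_P, consistent with ||u||_L² ≤ C_P ||u'||_L².


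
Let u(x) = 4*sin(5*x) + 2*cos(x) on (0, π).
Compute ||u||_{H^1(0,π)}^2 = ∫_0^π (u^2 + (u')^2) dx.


||u||_{H^1(0,π)}^2 = 212*π

u'(x) = -2*sin(x) + 20*cos(5*x).
Expand u² and (u')² and integrate term by term on (0, π), using: for integers n ≥ 1, ∫_0^π sin²(nx) dx = ∫_0^π cos²(nx) dx = π/2; for n ≠ n', ∫_0^π sin(nx)sin(n'x) dx = ∫_0^π cos(nx)cos(n'x) dx = 0; and by product-to-sum, ∫_0^π sin(nx)cos(n'x) dx = ½∫_0^π [sin((n+n')x) + sin((n−n')x)] dx, which is 0 when n+n' is even and 2n/(n²−n'²) when n+n' is odd (it need not vanish on (0, π)).
  u² squared terms: (2)²·∫cos(x)² dx = 4·π/2 = 2*π;  (4)²·∫sin(5x)² dx = 16·π/2 = 8*π.
  u² cross terms: 2·(2)·(4)·∫cos(x)·sin(5x) dx = 16·(0) = 0.
  So ∫_0^π u² dx = 2*π + 8*π + 0 = 10*π.
  (u')² squared terms: (-2)²·∫sin(x)² dx = 4·π/2 = 2*π;  (20)²·∫cos(5x)² dx = 400·π/2 = 200*π.
  (u')² cross terms: 2·(-2)·(20)·∫sin(x)·cos(5x) dx = -80·(0) = 0.
  So ∫_0^π (u')² dx = 2*π + 200*π + 0 = 202*π.
||u||_{H^1}^2 = (10*π) + (202*π) = 212*π.


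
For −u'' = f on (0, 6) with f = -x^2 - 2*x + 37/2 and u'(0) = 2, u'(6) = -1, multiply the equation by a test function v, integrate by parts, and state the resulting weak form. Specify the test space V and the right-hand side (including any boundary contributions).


V = H^1(0, 6) (v unrestricted at boundary; u is determined up to an additive constant); weak form: ∫_0^6 u'v' dx = ∫_0^6 (-x^2 - 2*x + 37/2) v dx − v(6) − 2·v(0) for all v ∈ V.

Multiply both sides by a test function v and integrate from 0 to 6:
  ∫_0^6 −u''(x) v(x) dx = ∫_0^6 f(x) v(x) dx.
Integrate the LHS by parts once:
  ∫_0^6 −u'' v dx = −[u'(x) v(x)]_0^6 + ∫_0^6 u'(x) v'(x) dx.
Thus ∫_0^6 u'(x) v'(x) dx = ∫_0^6 f(x) v(x) dx + [u'(x) v(x)]_0^6.
Choose V so that boundary terms are either known or forced to vanish.
u has inhomogeneous Neumann u'(0) = 2, u'(6) = -1. [u' v]_0^6 = (-1)·v(6) − (2)·v(0) = − v(6) − 2·v(0). Take V = H^1(0, 6); boundary term becomes part of RHS.
Weak formulation: find u (satisfying any essential BC) such that ∫_0^6 u'(x) v'(x) dx = ∫_0^6 f v dx − v(6) − 2·v(0) for all v ∈ V (Neumann data are natural BCs: they enter the RHS as boundary terms).
Substituting f(x) = -x^2 - 2*x + 37/2, the right-hand side is ∫_0^6 (-x^2 - 2*x + 37/2) v dx − v(6) − 2·v(0).
Compatibility check (pure Neumann): taking v ≡ 1 ∈ V gives 0 = ∫_0^6 f dx + (-1) − (2), i.e. ∫_0^6 f dx must equal u'(0) − u'(6) = 3. Indeed ∫_0^6 (-x^2 - 2*x + 37/2) dx = 3, so the data are compatible. The solution is then unique only up to an additive constant (fix it e.g. by requiring ∫_0^6 u dx = 0).


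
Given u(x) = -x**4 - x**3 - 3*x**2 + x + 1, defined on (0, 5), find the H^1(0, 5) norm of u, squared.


||u||_{H^1}^2 = 173145395/252

The H^1 norm (squared) on an interval (0, L) is
  ||u||_{H^1}^2 = ∫_0^L u(x)^2 dx + ∫_0^L u'(x)^2 dx.
Compute u'(x) = -4*x**3 - 3*x**2 - 6*x + 1.
Then u(x)^2 = x**8 + 2*x**7 + 7*x**6 + 4*x**5 + 5*x**4 - 8*x**3 - 5*x**2 + 2*x + 1 and u'(x)^2 = 16*x**6 + 24*x**5 + 57*x**4 + 28*x**3 + 30*x**2 - 12*x + 1.
Integrate each monomial from 0 to 5 using ∫_0^5 c·x^n dx = c·5^(n+1)/(n+1):
  ∫_0^5 u(x)^2 dx = ∫_0^5 (x^8 + 2*x^7 + 7*x^6 + 4*x^5 + 5*x^4 - 8*x^3 - 5*x^2 + 2*x + 1) dx. Term by term:
    ∫_0^5 x^8 dx = 1953125/9;  ∫_0^5 2*x^7 dx = 390625/4;  ∫_0^5 7*x^6 dx = 78125;
    ∫_0^5 4*x^5 dx = 31250/3;  ∫_0^5 5*x^4 dx = 3125;  ∫_0^5 -8*x^3 dx = -1250;
    ∫_0^5 -5*x^2 dx = -625/3;  ∫_0^5 2*x dx = 25;  ∫_0^5 1 dx = 5.
  Sum: 1953125/9 + 390625/4 + 78125 + 31250/3 + 3125 − 1250 − 625/3 + 25 + 5 = 14576705/36.
  ∫_0^5 u'(x)^2 dx = ∫_0^5 (16*x^6 + 24*x^5 + 57*x^4 + 28*x^3 + 30*x^2 - 12*x + 1) dx. Term by term:
    ∫_0^5 16*x^6 dx = 1250000/7;  ∫_0^5 24*x^5 dx = 62500;  ∫_0^5 57*x^4 dx = 35625;
    ∫_0^5 28*x^3 dx = 4375;  ∫_0^5 30*x^2 dx = 1250;  ∫_0^5 -12*x dx = -150;
    ∫_0^5 1 dx = 5.
  Sum: 1250000/7 + 62500 + 35625 + 4375 + 1250 − 150 + 5 = 1975235/7.
Adding: ||u||_{H^1}^2 = 14576705/36 + 1975235/7 = 173145395/252.


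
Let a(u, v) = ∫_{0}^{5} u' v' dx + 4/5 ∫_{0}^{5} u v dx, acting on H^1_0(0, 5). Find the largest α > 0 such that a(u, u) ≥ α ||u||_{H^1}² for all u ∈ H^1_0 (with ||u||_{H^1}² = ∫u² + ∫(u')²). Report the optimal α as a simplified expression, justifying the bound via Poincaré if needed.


α = (π^2 + 20)/(π^2 + 25)

Coercivity of a(·,·) on H^1_0(0, 5) means a(u, u) ≥ α ||u||_{H^1}² for every u ∈ H^1_0.
The interval has length L = 5, and Poincaré/coercivity depend only on L. Here a(u, u) = ∫(u')² + (4/5)·∫u².
Here 0 < c = 4/5 < 1. The condition a(u,u) ≥ α||u||_{H^1}² reads (1−α)∫(u')² ≥ (α−c)∫u². Any admissible α is ≤ 1 (rapidly oscillating u have ∫u²/∫(u')² → 0), and α = 1 would force 0 ≥ (1−c)∫u², impossible since c < 1; so 1−α > 0. By the sharp Poincaré inequality on H^1_0 of an interval of length L, ∫(u')² ≥ (π/L)²∫u² with equality for the first sine mode sin(π(x−x₀)/L) (x₀ the left endpoint), so the inequality holds for all u iff (1−α)(π/L)² ≥ α − c, i.e. α ≤ ((π/L)² + c)/((π/L)² + 1) = (1 + c(L/π)²)/(1 + (L/π)²). With (π/L)² = π^2/25 and c = 4/5, the largest admissible constant is α = ((π/L)² + c)/((π/L)² + 1).
Simplifying, α = (π^2 + 20)/(π^2 + 25).


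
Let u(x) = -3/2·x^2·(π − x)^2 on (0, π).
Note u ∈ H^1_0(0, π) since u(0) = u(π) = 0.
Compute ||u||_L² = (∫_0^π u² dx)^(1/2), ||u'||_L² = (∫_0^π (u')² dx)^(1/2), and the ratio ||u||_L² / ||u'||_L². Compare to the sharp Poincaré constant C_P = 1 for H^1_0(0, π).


||u||_L² / ||u'||_L² = sqrt(3)*π/6 < C_P = 1.

u(x) = -3/2·x^2·(π − x)^2, so u'(x) = 3*x*(x*(π - x) - (x - π)^2).
u(x) = -3/2·x^2·(π − x)^2 vanishes at x = 0 and x = π, so u ∈ H^1_0(0, π). Differentiate via the product rule and integrate the resulting polynomials term by term.
  ∫_0^π u² dx = ∫_0^π (9*x^8/4 - 9*π*x^7 + 27*π^2*x^6/2 - 9*π^3*x^5 + 9*π^4*x^4/4) dx. Term by term:
    ∫_0^π 9*x^8/4 dx = π^9/4;  ∫_0^π -9*π*x^7 dx = -9*π^9/8;  ∫_0^π 27*π^2*x^6/2 dx = 27*π^9/14;
    ∫_0^π -9*π^3*x^5 dx = -3*π^9/2;  ∫_0^π 9*π^4*x^4/4 dx = 9*π^9/20.
  Sum: π^9/4 − 9*π^9/8 + 27*π^9/14 − 3*π^9/2 + 9*π^9/20 = π^9/280.
  ∫_0^π (u')² dx = ∫_0^π (36*x^6 - 108*π*x^5 + 117*π^2*x^4 - 54*π^3*x^3 + 9*π^4*x^2) dx. Term by term:
    ∫_0^π 36*x^6 dx = 36*π^7/7;  ∫_0^π -108*π*x^5 dx = -18*π^7;  ∫_0^π 117*π^2*x^4 dx = 117*π^7/5;
    ∫_0^π -54*π^3*x^3 dx = -27*π^7/2;  ∫_0^π 9*π^4*x^2 dx = 3*π^7.
  Sum: 36*π^7/7 − 18*π^7 + 117*π^7/5 − 27*π^7/2 + 3*π^7 = 3*π^7/70.
∫_0^π u² dx = π^9/280, so ||u||_L² = sqrt(70)*π^(9/2)/140.
∫_0^π (u')² dx = 3*π^7/70, so ||u'||_L² = sqrt(210)*π^(7/2)/70.
Ratio ||u||_L² / ||u'||_L² = sqrt(3)*π/6.
Sharp Poincaré constant on H^1_0(0, π) is C_P = L/π = 1, achieved by sin(x).
A polynomial bump cannot attain the sharp Poincaré constant (only the first sine eigenfunction does), so the ratio is strictly less than C_P, consistent with ||u||_L² ≤ C_P ||u'||_L².


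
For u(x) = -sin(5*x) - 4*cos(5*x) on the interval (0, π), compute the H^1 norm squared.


||u||_{H^1(0,π)}^2 = 221*π

u'(x) = 20*sin(5*x) - 5*cos(5*x).
Expand u² and (u')² and integrate term by term on (0, π), using: for integers n ≥ 1, ∫_0^π sin²(nx) dx = ∫_0^π cos²(nx) dx = π/2; for n ≠ n', ∫_0^π sin(nx)sin(n'x) dx = ∫_0^π cos(nx)cos(n'x) dx = 0; and by product-to-sum, ∫_0^π sin(nx)cos(n'x) dx = ½∫_0^π [sin((n+n')x) + sin((n−n')x)] dx, which is 0 when n+n' is even and 2n/(n²−n'²) when n+n' is odd (it need not vanish on (0, π)).
  u² squared terms: (-1)²·∫sin(5x)² dx = 1·π/2 = π/2;  (-4)²·∫cos(5x)² dx = 16·π/2 = 8*π.
  u² cross terms: 2·(-1)·(-4)·∫sin(5x)·cos(5x) dx = 8·(0) = 0.
  So ∫_0^π u² dx = π/2 + 8*π + 0 = 17*π/2.
  (u')² squared terms: (-5)²·∫cos(5x)² dx = 25·π/2 = 25*π/2;  (20)²·∫sin(5x)² dx = 400·π/2 = 200*π.
  (u')² cross terms: 2·(-5)·(20)·∫cos(5x)·sin(5x) dx = -200·(0) = 0.
  So ∫_0^π (u')² dx = 25*π/2 + 200*π + 0 = 425*π/2.
||u||_{H^1}^2 = (17*π/2) + (425*π/2) = 221*π.


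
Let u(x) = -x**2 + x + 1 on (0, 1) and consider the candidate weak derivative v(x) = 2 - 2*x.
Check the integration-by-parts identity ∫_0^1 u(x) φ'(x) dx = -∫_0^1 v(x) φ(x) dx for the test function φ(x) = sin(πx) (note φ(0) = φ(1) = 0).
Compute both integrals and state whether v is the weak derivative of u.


LHS = 0, RHS = -2/π. No, v is not the weak derivative of u.

u(x) = -x**2 + x + 1, classical derivative u'(x) = 1 - 2*x.
φ(x) = sin(πx), so φ'(x) = π*cos(π*x).
Note φ(0) = φ(1) = 0, so the boundary term u·φ vanishes.
LHS = ∫_0^1 u(x) φ'(x) dx = ∫_0^1 (-π*x^2*cos(π*x) + π*x*cos(π*x) + π*cos(π*x)) dx. Term by term:
  ∫_0^1 π*cos(π*x) dx = 0;  ∫_0^1 π*x*cos(π*x) dx = -2/π;  ∫_0^1 -π*x^2*cos(π*x) dx = 2/π.
Sum: 0 − 2/π + 2/π = 0.
So LHS = 0.
∫_0^1 v(x) φ(x) dx = ∫_0^1 (-2*x*sin(π*x) + 2*sin(π*x)) dx. Term by term:
  ∫_0^1 2*sin(π*x) dx = 4/π;  ∫_0^1 -2*x*sin(π*x) dx = -2/π.
Sum: 4/π − 2/π = 2/π.
So RHS = -∫_0^1 v(x) φ(x) dx = -2/π.
LHS − RHS = 2/π ≠ 0, so the identity fails.
(For a valid weak derivative the identity must hold for EVERY test function, in particular this one. The failure shows v is NOT the weak derivative of u.)
Correct weak derivative would be u'(x) = 1 - 2*x.


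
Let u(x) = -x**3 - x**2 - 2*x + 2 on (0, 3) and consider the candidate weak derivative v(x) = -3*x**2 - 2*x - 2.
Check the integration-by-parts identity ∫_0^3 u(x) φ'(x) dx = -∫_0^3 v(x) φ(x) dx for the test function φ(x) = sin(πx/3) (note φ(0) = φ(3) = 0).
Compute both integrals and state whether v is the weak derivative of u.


LHS = -324/π^3 + 111/π, RHS = -324/π^3 + 111/π. Yes, v = u' weakly.

u(x) = -x**3 - x**2 - 2*x + 2, classical derivative u'(x) = -3*x**2 - 2*x - 2.
φ(x) = sin(πx/3), so φ'(x) = π*cos(π*x/3)/3.
Note φ(0) = φ(3) = 0, so the boundary term u·φ vanishes.
LHS = ∫_0^3 u(x) φ'(x) dx = ∫_0^3 (-π*x^3*cos(π*x/3)/3 - π*x^2*cos(π*x/3)/3 - 2*π*x*cos(π*x/3)/3 + 2*π*cos(π*x/3)/3) dx. Term by term:
  ∫_0^3 2*π*cos(π*x/3)/3 dx = 0;  ∫_0^3 -2*π*x*cos(π*x/3)/3 dx = 12/π;  ∫_0^3 -π*x^2*cos(π*x/3)/3 dx = 18/π;
  ∫_0^3 -π*x^3*cos(π*x/3)/3 dx = -324/π^3 + 81/π.
Sum: 0 + 12/π + 18/π + -324/π^3 + 81/π = -324/π^3 + 111/π.
So LHS = -324/π^3 + 111/π.
∫_0^3 v(x) φ(x) dx = ∫_0^3 (-3*x^2*sin(π*x/3) - 2*x*sin(π*x/3) - 2*sin(π*x/3)) dx. Term by term:
  ∫_0^3 -2*sin(π*x/3) dx = -12/π;  ∫_0^3 -3*x^2*sin(π*x/3) dx = -81/π + 324/π^3;  ∫_0^3 -2*x*sin(π*x/3) dx = -18/π.
Sum: -12/π + -81/π + 324/π^3 − 18/π = -111/π + 324/π^3.
So RHS = -∫_0^3 v(x) φ(x) dx = -324/π^3 + 111/π.
LHS = RHS, so the identity holds for this test φ.
Moreover u is smooth here and v(x) = u'(x) = -3*x**2 - 2*x - 2 pointwise, so the identity holds for every test function. Hence v is the weak derivative of u.


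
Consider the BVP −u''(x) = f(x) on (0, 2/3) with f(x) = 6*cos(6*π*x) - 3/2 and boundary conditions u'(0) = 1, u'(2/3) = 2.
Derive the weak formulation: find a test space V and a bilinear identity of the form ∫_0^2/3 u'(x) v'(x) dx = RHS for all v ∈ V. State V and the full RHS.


V = H^1(0, 2/3) (v unrestricted at boundary; u is determined up to an additive constant); weak form: ∫_0^2/3 u'v' dx = ∫_0^2/3 (6*cos(6*π*x) - 3/2) v dx + 2·v(2/3) − v(0) for all v ∈ V.

Multiply both sides by a test function v and integrate from 0 to 2/3:
  ∫_0^2/3 −u''(x) v(x) dx = ∫_0^2/3 f(x) v(x) dx.
Integrate the LHS by parts once:
  ∫_0^2/3 −u'' v dx = −[u'(x) v(x)]_0^2/3 + ∫_0^2/3 u'(x) v'(x) dx.
Thus ∫_0^2/3 u'(x) v'(x) dx = ∫_0^2/3 f(x) v(x) dx + [u'(x) v(x)]_0^2/3.
Choose V so that boundary terms are either known or forced to vanish.
u has inhomogeneous Neumann u'(0) = 1, u'(2/3) = 2. [u' v]_0^2/3 = (2)·v(2/3) − (1)·v(0) = 2·v(2/3) − v(0). Take V = H^1(0, 2/3); boundary term becomes part of RHS.
Weak formulation: find u (satisfying any essential BC) such that ∫_0^2/3 u'(x) v'(x) dx = ∫_0^2/3 f v dx + 2·v(2/3) − v(0) for all v ∈ V (Neumann data are natural BCs: they enter the RHS as boundary terms).
Substituting f(x) = 6*cos(6*π*x) - 3/2, the right-hand side is ∫_0^2/3 (6*cos(6*π*x) - 3/2) v dx + 2·v(2/3) − v(0).
Compatibility check (pure Neumann): taking v ≡ 1 ∈ V gives 0 = ∫_0^2/3 f dx + (2) − (1), i.e. ∫_0^2/3 f dx must equal u'(0) − u'(2/3) = -1. Indeed ∫_0^2/3 (6*cos(6*π*x) - 3/2) dx = -1, so the data are compatible. The solution is then unique only up to an additive constant (fix it e.g. by requiring ∫_0^2/3 u dx = 0).


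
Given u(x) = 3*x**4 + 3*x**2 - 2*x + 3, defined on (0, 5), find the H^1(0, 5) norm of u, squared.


||u||_{H^1}^2 = 80418290/21

The H^1 norm (squared) on an interval (0, L) is
  ||u||_{H^1}^2 = ∫_0^L u(x)^2 dx + ∫_0^L u'(x)^2 dx.
Compute u'(x) = 12*x**3 + 6*x - 2.
Then u(x)^2 = 9*x**8 + 18*x**6 - 12*x**5 + 27*x**4 - 12*x**3 + 22*x**2 - 12*x + 9 and u'(x)^2 = 144*x**6 + 144*x**4 - 48*x**3 + 36*x**2 - 24*x + 4.
Integrate each monomial from 0 to 5 using ∫_0^5 c·x^n dx = c·5^(n+1)/(n+1):
  ∫_0^5 u(x)^2 dx = ∫_0^5 (9*x^8 + 18*x^6 - 12*x^5 + 27*x^4 - 12*x^3 + 22*x^2 - 12*x + 9) dx. Term by term:
    ∫_0^5 9*x^8 dx = 1953125;  ∫_0^5 18*x^6 dx = 1406250/7;  ∫_0^5 -12*x^5 dx = -31250;
    ∫_0^5 27*x^4 dx = 16875;  ∫_0^5 -12*x^3 dx = -1875;  ∫_0^5 22*x^2 dx = 2750/3;
    ∫_0^5 -12*x dx = -150;  ∫_0^5 9 dx = 45.
  Sum: 1953125 + 1406250/7 − 31250 + 16875 − 1875 + 2750/3 − 150 + 45 = 44910170/21.
  ∫_0^5 u'(x)^2 dx = ∫_0^5 (144*x^6 + 144*x^4 - 48*x^3 + 36*x^2 - 24*x + 4) dx. Term by term:
    ∫_0^5 144*x^6 dx = 11250000/7;  ∫_0^5 144*x^4 dx = 90000;  ∫_0^5 -48*x^3 dx = -7500;
    ∫_0^5 36*x^2 dx = 1500;  ∫_0^5 -24*x dx = -300;  ∫_0^5 4 dx = 20.
  Sum: 11250000/7 + 90000 − 7500 + 1500 − 300 + 20 = 11836040/7.
Adding: ||u||_{H^1}^2 = 44910170/21 + 11836040/7 = 80418290/21.


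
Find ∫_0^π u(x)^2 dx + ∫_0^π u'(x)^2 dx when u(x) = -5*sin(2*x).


||u||_{H^1(0,π)}^2 = 125*π/2

u'(x) = -10*cos(2*x).
Expand u² and (u')² and integrate term by term on (0, π), using: for integers n ≥ 1, ∫_0^π sin²(nx) dx = ∫_0^π cos²(nx) dx = π/2; for n ≠ n', ∫_0^π sin(nx)sin(n'x) dx = ∫_0^π cos(nx)cos(n'x) dx = 0; and by product-to-sum, ∫_0^π sin(nx)cos(n'x) dx = ½∫_0^π [sin((n+n')x) + sin((n−n')x)] dx, which is 0 when n+n' is even and 2n/(n²−n'²) when n+n' is odd (it need not vanish on (0, π)).
  u² squared terms: (-5)²·∫sin(2x)² dx = 25·π/2 = 25*π/2.
  So ∫_0^π u² dx = 25*π/2.
  (u')² squared terms: (-10)²·∫cos(2x)² dx = 100·π/2 = 50*π.
  So ∫_0^π (u')² dx = 50*π.
||u||_{H^1}^2 = (25*π/2) + (50*π) = 125*π/2.


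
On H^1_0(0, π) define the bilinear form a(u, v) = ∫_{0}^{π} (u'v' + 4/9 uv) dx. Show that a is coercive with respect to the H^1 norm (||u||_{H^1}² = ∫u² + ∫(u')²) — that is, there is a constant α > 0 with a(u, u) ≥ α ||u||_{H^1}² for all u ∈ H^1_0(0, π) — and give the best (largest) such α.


α = 13/18

Coercivity of a(·,·) on H^1_0(0, π) means a(u, u) ≥ α ||u||_{H^1}² for every u ∈ H^1_0.
The interval has length L = π, and Poincaré/coercivity depend only on L. Here a(u, u) = ∫(u')² + (4/9)·∫u².
Here 0 < c = 4/9 < 1. The condition a(u,u) ≥ α||u||_{H^1}² reads (1−α)∫(u')² ≥ (α−c)∫u². Any admissible α is ≤ 1 (rapidly oscillating u have ∫u²/∫(u')² → 0), and α = 1 would force 0 ≥ (1−c)∫u², impossible since c < 1; so 1−α > 0. By the sharp Poincaré inequality on H^1_0 of an interval of length L, ∫(u')² ≥ (π/L)²∫u² with equality for the first sine mode sin(π(x−x₀)/L) (x₀ the left endpoint), so the inequality holds for all u iff (1−α)(π/L)² ≥ α − c, i.e. α ≤ ((π/L)² + c)/((π/L)² + 1) = (1 + c(L/π)²)/(1 + (L/π)²). With (π/L)² = 1 and c = 4/9, the largest admissible constant is α = ((π/L)² + c)/((π/L)² + 1).
Simplifying, α = 13/18.


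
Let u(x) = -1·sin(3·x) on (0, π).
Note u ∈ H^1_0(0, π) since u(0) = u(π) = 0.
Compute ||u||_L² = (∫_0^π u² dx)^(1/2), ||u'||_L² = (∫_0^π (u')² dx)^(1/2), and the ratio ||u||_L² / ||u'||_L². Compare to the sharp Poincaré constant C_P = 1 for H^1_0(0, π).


||u||_L² / ||u'||_L² = 1/3 < C_P = 1.

u(x) = -1·sin(3·x), so u'(x) = -3*cos(3*x).
Writing u(x) = A·sin(kπx/L) with A = -1 and k = 3, use ∫_0^L sin²(kπx/L) dx = L/2 and ∫_0^L cos²(kπx/L) dx = L/2.
u² = 1·sin²(3·x) and (u')² = 9·cos²(3·x), and each of sin², cos² integrates to L/2 = π/2 over (0, π).
∫_0^π u² dx = π/2, so ||u||_L² = sqrt(2)*sqrt(π)/2.
∫_0^π (u')² dx = 9*π/2, so ||u'||_L² = 3*sqrt(2)*sqrt(π)/2.
Ratio ||u||_L² / ||u'||_L² = 1/3.
Sharp Poincaré constant on H^1_0(0, π) is C_P = L/π = 1, achieved by sin(x).
This is the k = 3 harmonic; the ratio L/(kπ) is strictly less than C_P = L/π, consistent with the sharp inequality ||u||_L² ≤ C_P ||u'||_L².


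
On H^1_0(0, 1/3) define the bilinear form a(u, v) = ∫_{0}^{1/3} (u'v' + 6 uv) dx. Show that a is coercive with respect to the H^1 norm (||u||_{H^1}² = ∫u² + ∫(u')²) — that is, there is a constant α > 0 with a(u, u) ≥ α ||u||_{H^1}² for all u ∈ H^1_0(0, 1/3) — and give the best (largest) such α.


α = 1

Coercivity of a(·,·) on H^1_0(0, 1/3) means a(u, u) ≥ α ||u||_{H^1}² for every u ∈ H^1_0.
The interval has length L = 1/3, and Poincaré/coercivity depend only on L. Here a(u, u) = ∫(u')² + (6)·∫u².
Here c = 6 ≥ 1, so a(u,u) = ∫(u')² + c∫u² ≥ ∫(u')² + ∫u² = ||u||_{H^1}², i.e. α = 1 works. No larger α is possible: a(u,u) ≥ α||u||_{H^1}² means (1−α)∫(u')² ≥ (α−c)∫u², and for the modes u_n = sin(nπ(x−x₀)/L) (x₀ the left endpoint) one has ∫u_n²/∫(u_n')² = (L/(nπ))² → 0, so a(u_n,u_n)/||u_n||_{H^1}² → 1. Hence the optimal constant is α = 1.
Therefore α = 1.


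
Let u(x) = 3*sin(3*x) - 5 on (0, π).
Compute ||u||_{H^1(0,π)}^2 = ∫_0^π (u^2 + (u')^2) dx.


||u||_{H^1(0,π)}^2 = -20 + 70*π

u'(x) = 9*cos(3*x).
Expand u² and (u')² and integrate term by term on (0, π), using: for integers n ≥ 1, ∫_0^π sin²(nx) dx = ∫_0^π cos²(nx) dx = π/2; for n ≠ n', ∫_0^π sin(nx)sin(n'x) dx = ∫_0^π cos(nx)cos(n'x) dx = 0; and by product-to-sum, ∫_0^π sin(nx)cos(n'x) dx = ½∫_0^π [sin((n+n')x) + sin((n−n')x)] dx, which is 0 when n+n' is even and 2n/(n²−n'²) when n+n' is odd (it need not vanish on (0, π)). For the constant mode: ∫_0^π 1 dx = π, ∫_0^π cos(nx) dx = 0, ∫_0^π sin(nx) dx = (1−(−1)^n)/n.
  u² squared terms: (-5)²·∫1 dx = 25·π = 25*π;  (3)²·∫sin(3x)² dx = 9·π/2 = 9*π/2.
  u² cross terms: 2·(-5)·(3)·∫1·sin(3x) dx = -30·(2/3) = -20.
  So ∫_0^π u² dx = 25*π + 9*π/2 − 20 = -20 + 59*π/2.
  (u')² squared terms: (9)²·∫cos(3x)² dx = 81·π/2 = 81*π/2.
  So ∫_0^π (u')² dx = 81*π/2.
||u||_{H^1}^2 = (-20 + 59*π/2) + (81*π/2) = -20 + 70*π.


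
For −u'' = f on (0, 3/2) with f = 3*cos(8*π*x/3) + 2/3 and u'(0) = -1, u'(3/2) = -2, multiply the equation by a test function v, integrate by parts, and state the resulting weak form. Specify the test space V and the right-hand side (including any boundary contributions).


V = H^1(0, 3/2) (v unrestricted at boundary; u is determined up to an additive constant); weak form: ∫_0^3/2 u'v' dx = ∫_0^3/2 (3*cos(8*π*x/3) + 2/3) v dx − 2·v(3/2) + v(0) for all v ∈ V.

Multiply both sides by a test function v and integrate from 0 to 3/2:
  ∫_0^3/2 −u''(x) v(x) dx = ∫_0^3/2 f(x) v(x) dx.
Integrate the LHS by parts once:
  ∫_0^3/2 −u'' v dx = −[u'(x) v(x)]_0^3/2 + ∫_0^3/2 u'(x) v'(x) dx.
Thus ∫_0^3/2 u'(x) v'(x) dx = ∫_0^3/2 f(x) v(x) dx + [u'(x) v(x)]_0^3/2.
Choose V so that boundary terms are either known or forced to vanish.
u has inhomogeneous Neumann u'(0) = -1, u'(3/2) = -2. [u' v]_0^3/2 = (-2)·v(3/2) − (-1)·v(0) = − 2·v(3/2) + v(0). Take V = H^1(0, 3/2); boundary term becomes part of RHS.
Weak formulation: find u (satisfying any essential BC) such that ∫_0^3/2 u'(x) v'(x) dx = ∫_0^3/2 f v dx − 2·v(3/2) + v(0) for all v ∈ V (Neumann data are natural BCs: they enter the RHS as boundary terms).
Substituting f(x) = 3*cos(8*π*x/3) + 2/3, the right-hand side is ∫_0^3/2 (3*cos(8*π*x/3) + 2/3) v dx − 2·v(3/2) + v(0).
Compatibility check (pure Neumann): taking v ≡ 1 ∈ V gives 0 = ∫_0^3/2 f dx + (-2) − (-1), i.e. ∫_0^3/2 f dx must equal u'(0) − u'(3/2) = 1. Indeed ∫_0^3/2 (3*cos(8*π*x/3) + 2/3) dx = 1, so the data are compatible. The solution is then unique only up to an additive constant (fix it e.g. by requiring ∫_0^3/2 u dx = 0).


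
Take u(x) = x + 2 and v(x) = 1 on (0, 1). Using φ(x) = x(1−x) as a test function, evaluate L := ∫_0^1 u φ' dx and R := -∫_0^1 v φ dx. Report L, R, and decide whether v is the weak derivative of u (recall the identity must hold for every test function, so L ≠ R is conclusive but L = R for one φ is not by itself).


LHS = -1/6, RHS = -1/6. Yes, v = u' weakly.

u(x) = x + 2, classical derivative u'(x) = 1.
φ(x) = x(1−x), so φ'(x) = 1 - 2*x.
Note φ(0) = φ(1) = 0, so the boundary term u·φ vanishes.
LHS = ∫_0^1 u(x) φ'(x) dx = ∫_0^1 (-2*x^2 - 3*x + 2) dx. Term by term:
  ∫_0^1 -2*x^2 dx = -2/3;  ∫_0^1 -3*x dx = -3/2;  ∫_0^1 2 dx = 2.
Sum: -2/3 − 3/2 + 2 = -1/6.
So LHS = -1/6.
∫_0^1 v(x) φ(x) dx = ∫_0^1 (-x^2 + x) dx. Term by term:
  ∫_0^1 -x^2 dx = -1/3;  ∫_0^1 x dx = 1/2.
Sum: -1/3 + 1/2 = 1/6.
So RHS = -∫_0^1 v(x) φ(x) dx = -1/6.
LHS = RHS, so the identity holds for this test φ.
Moreover u is smooth here and v(x) = u'(x) = 1 pointwise, so the identity holds for every test function. Hence v is the weak derivative of u.


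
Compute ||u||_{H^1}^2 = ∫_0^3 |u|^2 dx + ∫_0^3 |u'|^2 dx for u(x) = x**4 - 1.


||u||_{H^1}^2 = 248208/35

The H^1 norm (squared) on an interval (0, L) is
  ||u||_{H^1}^2 = ∫_0^L u(x)^2 dx + ∫_0^L u'(x)^2 dx.
Compute u'(x) = 4*x**3.
Then u(x)^2 = x**8 - 2*x**4 + 1 and u'(x)^2 = 16*x**6.
Integrate each monomial from 0 to 3 using ∫_0^3 c·x^n dx = c·3^(n+1)/(n+1):
  ∫_0^3 u(x)^2 dx = ∫_0^3 (x^8 - 2*x^4 + 1) dx. Term by term:
    ∫_0^3 x^8 dx = 2187;  ∫_0^3 -2*x^4 dx = -486/5;  ∫_0^3 1 dx = 3.
  Sum: 2187 − 486/5 + 3 = 10464/5.
  ∫_0^3 u'(x)^2 dx = ∫_0^3 (16*x^6) dx. Term by term:
    ∫_0^3 16*x^6 dx = 34992/7.
Adding: ||u||_{H^1}^2 = 10464/5 + 34992/7 = 248208/35.


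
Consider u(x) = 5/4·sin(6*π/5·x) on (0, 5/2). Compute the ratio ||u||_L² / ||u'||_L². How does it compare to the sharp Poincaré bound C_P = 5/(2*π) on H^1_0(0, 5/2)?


||u||_L² / ||u'||_L² = 5/(6*π) < C_P = 5/(2*π).

u(x) = 5/4·sin(6*π/5·x), so u'(x) = 3*π*cos(6*π*x/5)/2.
Writing u(x) = A·sin(kπx/L) with A = 5/4 and k = 3, use ∫_0^L sin²(kπx/L) dx = L/2 and ∫_0^L cos²(kπx/L) dx = L/2.
u² = 25/16·sin²(6*π/5·x) and (u')² = 9*π^2/4·cos²(6*π/5·x), and each of sin², cos² integrates to L/2 = 5/4 over (0, 5/2).
∫_0^5/2 u² dx = 125/64, so ||u||_L² = 5*sqrt(5)/8.
∫_0^5/2 (u')² dx = 45*π^2/16, so ||u'||_L² = 3*sqrt(5)*π/4.
Ratio ||u||_L² / ||u'||_L² = 5/(6*π).
Sharp Poincaré constant on H^1_0(0, 5/2) is C_P = L/π = 5/(2*π), achieved by sin(2*π/5·x).
This is the k = 3 harmonic; the ratio L/(kπ) is strictly less than C_P = L/π, consistent with the sharp inequality ||u||_L² ≤ C_P ||u'||_L².


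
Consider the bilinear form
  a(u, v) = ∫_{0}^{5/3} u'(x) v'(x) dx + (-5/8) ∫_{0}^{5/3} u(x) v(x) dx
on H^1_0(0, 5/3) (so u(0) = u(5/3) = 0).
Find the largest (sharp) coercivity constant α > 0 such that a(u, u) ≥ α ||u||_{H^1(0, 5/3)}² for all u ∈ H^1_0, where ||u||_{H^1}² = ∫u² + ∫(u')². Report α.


α = (-125 + 72*π^2)/(8*(25 + 9*π^2))

Coercivity of a(·,·) on H^1_0(0, 5/3) means a(u, u) ≥ α ||u||_{H^1}² for every u ∈ H^1_0.
The interval has length L = 5/3, and Poincaré/coercivity depend only on L. Here a(u, u) = ∫(u')² + (-5/8)·∫u².
Here c = -5/8 < 0 with |c| < (π/L)² = 9*π^2/25, so coercivity still holds. The condition a(u,u) ≥ α||u||_{H^1}² reads (1−α)∫(u')² ≥ (α−c)∫u². Any admissible α is ≤ 1 (rapidly oscillating u have ∫u²/∫(u')² → 0), and α = 1 would force 0 ≥ (1−c)∫u², impossible since c < 1; so 1−α > 0. By the sharp Poincaré inequality on H^1_0 of an interval of length L, ∫(u')² ≥ (π/L)²∫u² with equality for the first sine mode sin(π(x−x₀)/L) (x₀ the left endpoint), so the inequality holds for all u iff (1−α)(π/L)² ≥ α − c, i.e. α ≤ ((π/L)² + c)/((π/L)² + 1) = (1 + c(L/π)²)/(1 + (L/π)²). (Direct route, valid since c ≤ 0: Poincaré gives c∫u² ≥ c(L/π)²∫(u')², so a(u,u) ≥ (1 + c(L/π)²)∫(u')², while ||u||_{H^1}² ≤ (1 + (L/π)²)∫(u')²; dividing yields the same α.) With (π/L)² = 9*π^2/25 and c = -5/8, the largest admissible constant is α = ((π/L)² + c)/((π/L)² + 1).
Simplifying, α = (-125 + 72*π^2)/(8*(25 + 9*π^2)).


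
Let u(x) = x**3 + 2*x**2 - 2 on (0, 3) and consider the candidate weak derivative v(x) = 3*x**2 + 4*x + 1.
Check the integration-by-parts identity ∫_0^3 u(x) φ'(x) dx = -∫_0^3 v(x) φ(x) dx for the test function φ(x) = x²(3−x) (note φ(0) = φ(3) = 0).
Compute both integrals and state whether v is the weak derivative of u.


LHS = -243/2, RHS = -513/4. No, v is not the weak derivative of u.

u(x) = x**3 + 2*x**2 - 2, classical derivative u'(x) = 3*x**2 + 4*x.
φ(x) = x²(3−x), so φ'(x) = 3*x*(2 - x).
Note φ(0) = φ(3) = 0, so the boundary term u·φ vanishes.
LHS = ∫_0^3 u(x) φ'(x) dx = ∫_0^3 (-3*x^5 + 12*x^3 + 6*x^2 - 12*x) dx. Term by term:
  ∫_0^3 -3*x^5 dx = -729/2;  ∫_0^3 12*x^3 dx = 243;  ∫_0^3 6*x^2 dx = 54;
  ∫_0^3 -12*x dx = -54.
Sum: -729/2 + 243 + 54 − 54 = -243/2.
So LHS = -243/2.
∫_0^3 v(x) φ(x) dx = ∫_0^3 (-3*x^5 + 5*x^4 + 11*x^3 + 3*x^2) dx. Term by term:
  ∫_0^3 -3*x^5 dx = -729/2;  ∫_0^3 5*x^4 dx = 243;  ∫_0^3 11*x^3 dx = 891/4;
  ∫_0^3 3*x^2 dx = 27.
Sum: -729/2 + 243 + 891/4 + 27 = 513/4.
So RHS = -∫_0^3 v(x) φ(x) dx = -513/4.
LHS − RHS = 27/4 ≠ 0, so the identity fails.
(For a valid weak derivative the identity must hold for EVERY test function, in particular this one. The failure shows v is NOT the weak derivative of u.)
Correct weak derivative would be u'(x) = 3*x**2 + 4*x.


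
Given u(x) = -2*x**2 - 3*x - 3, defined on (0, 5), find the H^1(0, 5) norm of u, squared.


||u||_{H^1}^2 = 19595/3

The H^1 norm (squared) on an interval (0, L) is
  ||u||_{H^1}^2 = ∫_0^L u(x)^2 dx + ∫_0^L u'(x)^2 dx.
Compute u'(x) = -4*x - 3.
Then u(x)^2 = 4*x**4 + 12*x**3 + 21*x**2 + 18*x + 9 and u'(x)^2 = 16*x**2 + 24*x + 9.
Integrate each monomial from 0 to 5 using ∫_0^5 c·x^n dx = c·5^(n+1)/(n+1):
  ∫_0^5 u(x)^2 dx = ∫_0^5 (4*x^4 + 12*x^3 + 21*x^2 + 18*x + 9) dx. Term by term:
    ∫_0^5 4*x^4 dx = 2500;  ∫_0^5 12*x^3 dx = 1875;  ∫_0^5 21*x^2 dx = 875;
    ∫_0^5 18*x dx = 225;  ∫_0^5 9 dx = 45.
  Sum: 2500 + 1875 + 875 + 225 + 45 = 5520.
  ∫_0^5 u'(x)^2 dx = ∫_0^5 (16*x^2 + 24*x + 9) dx. Term by term:
    ∫_0^5 16*x^2 dx = 2000/3;  ∫_0^5 24*x dx = 300;  ∫_0^5 9 dx = 45.
  Sum: 2000/3 + 300 + 45 = 3035/3.
Adding: ||u||_{H^1}^2 = 5520 + 3035/3 = 19595/3.


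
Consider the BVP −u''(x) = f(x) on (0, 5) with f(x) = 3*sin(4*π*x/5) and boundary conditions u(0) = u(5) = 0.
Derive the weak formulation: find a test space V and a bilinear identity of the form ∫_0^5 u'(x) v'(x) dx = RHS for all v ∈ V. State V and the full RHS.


V = H^1_0(0, 5) (so v(0) = v(5) = 0); weak form: ∫_0^5 u'v' dx = ∫_0^5 (3*sin(4*π*x/5)) v dx for all v ∈ V.

Multiply both sides by a test function v and integrate from 0 to 5:
  ∫_0^5 −u''(x) v(x) dx = ∫_0^5 f(x) v(x) dx.
Integrate the LHS by parts once:
  ∫_0^5 −u'' v dx = −[u'(x) v(x)]_0^5 + ∫_0^5 u'(x) v'(x) dx.
Thus ∫_0^5 u'(x) v'(x) dx = ∫_0^5 f(x) v(x) dx + [u'(x) v(x)]_0^5.
Choose V so that boundary terms are either known or forced to vanish.
u is Dirichlet: u(0) = u(5) = 0. Let V = H^1_0(0, 5); then v(0) = v(5) = 0, and [u' v]_0^5 = 0.
Weak formulation: find u (satisfying any essential BC) such that ∫_0^5 u'(x) v'(x) dx = ∫_0^5 f v dx for all v ∈ V.
Substituting f(x) = 3*sin(4*π*x/5), the right-hand side is ∫_0^5 (3*sin(4*π*x/5)) v dx.


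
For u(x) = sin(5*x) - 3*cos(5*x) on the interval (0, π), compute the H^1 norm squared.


||u||_{H^1(0,π)}^2 = 130*π

u'(x) = 15*sin(5*x) + 5*cos(5*x).
Expand u² and (u')² and integrate term by term on (0, π), using: for integers n ≥ 1, ∫_0^π sin²(nx) dx = ∫_0^π cos²(nx) dx = π/2; for n ≠ n', ∫_0^π sin(nx)sin(n'x) dx = ∫_0^π cos(nx)cos(n'x) dx = 0; and by product-to-sum, ∫_0^π sin(nx)cos(n'x) dx = ½∫_0^π [sin((n+n')x) + sin((n−n')x)] dx, which is 0 when n+n' is even and 2n/(n²−n'²) when n+n' is odd (it need not vanish on (0, π)).
  u² squared terms: (-3)²·∫cos(5x)² dx = 9·π/2 = 9*π/2;  (1)²·∫sin(5x)² dx = 1·π/2 = π/2.
  u² cross terms: 2·(-3)·(1)·∫cos(5x)·sin(5x) dx = -6·(0) = 0.
  So ∫_0^π u² dx = 9*π/2 + π/2 + 0 = 5*π.
  (u')² squared terms: (5)²·∫cos(5x)² dx = 25·π/2 = 25*π/2;  (15)²·∫sin(5x)² dx = 225·π/2 = 225*π/2.
  (u')² cross terms: 2·(5)·(15)·∫cos(5x)·sin(5x) dx = 150·(0) = 0.
  So ∫_0^π (u')² dx = 25*π/2 + 225*π/2 + 0 = 125*π.
||u||_{H^1}^2 = (5*π) + (125*π) = 130*π.


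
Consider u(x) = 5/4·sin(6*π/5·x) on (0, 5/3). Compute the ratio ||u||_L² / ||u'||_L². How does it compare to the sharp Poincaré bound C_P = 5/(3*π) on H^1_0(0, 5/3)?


||u||_L² / ||u'||_L² = 5/(6*π) < C_P = 5/(3*π).

u(x) = 5/4·sin(6*π/5·x), so u'(x) = 3*π*cos(6*π*x/5)/2.
Writing u(x) = A·sin(kπx/L) with A = 5/4 and k = 2, use ∫_0^L sin²(kπx/L) dx = L/2 and ∫_0^L cos²(kπx/L) dx = L/2.
u² = 25/16·sin²(6*π/5·x) and (u')² = 9*π^2/4·cos²(6*π/5·x), and each of sin², cos² integrates to L/2 = 5/6 over (0, 5/3).
∫_0^5/3 u² dx = 125/96, so ||u||_L² = 5*sqrt(30)/24.
∫_0^5/3 (u')² dx = 15*π^2/8, so ||u'||_L² = sqrt(30)*π/4.
Ratio ||u||_L² / ||u'||_L² = 5/(6*π).
Sharp Poincaré constant on H^1_0(0, 5/3) is C_P = L/π = 5/(3*π), achieved by sin(3*π/5·x).
This is the k = 2 harmonic; the ratio L/(kπ) is strictly less than C_P = L/π, consistent with the sharp inequality ||u||_L² ≤ C_P ||u'||_L².


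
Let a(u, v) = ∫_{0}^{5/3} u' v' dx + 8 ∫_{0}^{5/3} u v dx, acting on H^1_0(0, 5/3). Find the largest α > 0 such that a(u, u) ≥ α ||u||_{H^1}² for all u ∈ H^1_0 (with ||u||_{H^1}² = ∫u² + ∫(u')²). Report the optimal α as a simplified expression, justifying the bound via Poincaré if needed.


α = 1

Coercivity of a(·,·) on H^1_0(0, 5/3) means a(u, u) ≥ α ||u||_{H^1}² for every u ∈ H^1_0.
The interval has length L = 5/3, and Poincaré/coercivity depend only on L. Here a(u, u) = ∫(u')² + (8)·∫u².
Here c = 8 ≥ 1, so a(u,u) = ∫(u')² + c∫u² ≥ ∫(u')² + ∫u² = ||u||_{H^1}², i.e. α = 1 works. No larger α is possible: a(u,u) ≥ α||u||_{H^1}² means (1−α)∫(u')² ≥ (α−c)∫u², and for the modes u_n = sin(nπ(x−x₀)/L) (x₀ the left endpoint) one has ∫u_n²/∫(u_n')² = (L/(nπ))² → 0, so a(u_n,u_n)/||u_n||_{H^1}² → 1. Hence the optimal constant is α = 1.
Therefore α = 1.


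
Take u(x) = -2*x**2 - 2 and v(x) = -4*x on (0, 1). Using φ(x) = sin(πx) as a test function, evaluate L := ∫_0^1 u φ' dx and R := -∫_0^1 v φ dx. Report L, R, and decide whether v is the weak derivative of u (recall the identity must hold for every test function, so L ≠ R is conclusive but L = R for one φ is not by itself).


LHS = 4/π, RHS = 4/π. Yes, v = u' weakly.

u(x) = -2*x**2 - 2, classical derivative u'(x) = -4*x.
φ(x) = sin(πx), so φ'(x) = π*cos(π*x).
Note φ(0) = φ(1) = 0, so the boundary term u·φ vanishes.
LHS = ∫_0^1 u(x) φ'(x) dx = ∫_0^1 (-2*π*x^2*cos(π*x) - 2*π*cos(π*x)) dx. Term by term:
  ∫_0^1 -2*π*cos(π*x) dx = 0;  ∫_0^1 -2*π*x^2*cos(π*x) dx = 4/π.
Sum: 0 + 4/π = 4/π.
So LHS = 4/π.
∫_0^1 v(x) φ(x) dx = ∫_0^1 (-4*x*sin(π*x)) dx. Term by term:
  ∫_0^1 -4*x*sin(π*x) dx = -4/π.
So RHS = -∫_0^1 v(x) φ(x) dx = 4/π.
LHS = RHS, so the identity holds for this test φ.
Moreover u is smooth here and v(x) = u'(x) = -4*x pointwise, so the identity holds for every test function. Hence v is the weak derivative of u.


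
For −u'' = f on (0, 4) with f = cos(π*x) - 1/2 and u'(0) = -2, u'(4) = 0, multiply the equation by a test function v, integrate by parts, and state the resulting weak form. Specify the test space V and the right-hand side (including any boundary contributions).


V = H^1(0, 4) (v unrestricted at boundary; u is determined up to an additive constant); weak form: ∫_0^4 u'v' dx = ∫_0^4 (cos(π*x) - 1/2) v dx + 2·v(0) for all v ∈ V.

Multiply both sides by a test function v and integrate from 0 to 4:
  ∫_0^4 −u''(x) v(x) dx = ∫_0^4 f(x) v(x) dx.
Integrate the LHS by parts once:
  ∫_0^4 −u'' v dx = −[u'(x) v(x)]_0^4 + ∫_0^4 u'(x) v'(x) dx.
Thus ∫_0^4 u'(x) v'(x) dx = ∫_0^4 f(x) v(x) dx + [u'(x) v(x)]_0^4.
Choose V so that boundary terms are either known or forced to vanish.
u has inhomogeneous Neumann u'(0) = -2, u'(4) = 0. [u' v]_0^4 = (0)·v(4) − (-2)·v(0) = 2·v(0). Take V = H^1(0, 4); boundary term becomes part of RHS.
Weak formulation: find u (satisfying any essential BC) such that ∫_0^4 u'(x) v'(x) dx = ∫_0^4 f v dx + 2·v(0) for all v ∈ V (Neumann data are natural BCs: they enter the RHS as boundary terms).
Substituting f(x) = cos(π*x) - 1/2, the right-hand side is ∫_0^4 (cos(π*x) - 1/2) v dx + 2·v(0).
Compatibility check (pure Neumann): taking v ≡ 1 ∈ V gives 0 = ∫_0^4 f dx + (0) − (-2), i.e. ∫_0^4 f dx must equal u'(0) − u'(4) = -2. Indeed ∫_0^4 (cos(π*x) - 1/2) dx = -2, so the data are compatible. The solution is then unique only up to an additive constant (fix it e.g. by requiring ∫_0^4 u dx = 0).


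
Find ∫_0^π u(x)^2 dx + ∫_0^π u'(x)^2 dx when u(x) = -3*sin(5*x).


||u||_{H^1(0,π)}^2 = 117*π

u'(x) = -15*cos(5*x).
Expand u² and (u')² and integrate term by term on (0, π), using: for integers n ≥ 1, ∫_0^π sin²(nx) dx = ∫_0^π cos²(nx) dx = π/2; for n ≠ n', ∫_0^π sin(nx)sin(n'x) dx = ∫_0^π cos(nx)cos(n'x) dx = 0; and by product-to-sum, ∫_0^π sin(nx)cos(n'x) dx = ½∫_0^π [sin((n+n')x) + sin((n−n')x)] dx, which is 0 when n+n' is even and 2n/(n²−n'²) when n+n' is odd (it need not vanish on (0, π)).
  u² squared terms: (-3)²·∫sin(5x)² dx = 9·π/2 = 9*π/2.
  So ∫_0^π u² dx = 9*π/2.
  (u')² squared terms: (-15)²·∫cos(5x)² dx = 225·π/2 = 225*π/2.
  So ∫_0^π (u')² dx = 225*π/2.
||u||_{H^1}^2 = (9*π/2) + (225*π/2) = 117*π.


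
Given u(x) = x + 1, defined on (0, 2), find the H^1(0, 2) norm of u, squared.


||u||_{H^1}^2 = 32/3

The H^1 norm (squared) on an interval (0, L) is
  ||u||_{H^1}^2 = ∫_0^L u(x)^2 dx + ∫_0^L u'(x)^2 dx.
Compute u'(x) = 1.
Then u(x)^2 = x**2 + 2*x + 1 and u'(x)^2 = 1.
Integrate each monomial from 0 to 2 using ∫_0^2 c·x^n dx = c·2^(n+1)/(n+1):
  ∫_0^2 u(x)^2 dx = ∫_0^2 (x^2 + 2*x + 1) dx. Term by term:
    ∫_0^2 x^2 dx = 8/3;  ∫_0^2 2*x dx = 4;  ∫_0^2 1 dx = 2.
  Sum: 8/3 + 4 + 2 = 26/3.
  ∫_0^2 u'(x)^2 dx = ∫_0^2 (1) dx. Term by term:
    ∫_0^2 1 dx = 2.
Adding: ||u||_{H^1}^2 = 26/3 + 2 = 32/3.


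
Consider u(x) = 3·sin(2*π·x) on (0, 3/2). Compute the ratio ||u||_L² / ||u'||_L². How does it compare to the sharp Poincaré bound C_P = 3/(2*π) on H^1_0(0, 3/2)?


||u||_L² / ||u'||_L² = 1/(2*π) < C_P = 3/(2*π).

u(x) = 3·sin(2*π·x), so u'(x) = 6*π*cos(2*π*x).
Writing u(x) = A·sin(kπx/L) with A = 3 and k = 3, use ∫_0^L sin²(kπx/L) dx = L/2 and ∫_0^L cos²(kπx/L) dx = L/2.
u² = 9·sin²(2*π·x) and (u')² = 36*π^2·cos²(2*π·x), and each of sin², cos² integrates to L/2 = 3/4 over (0, 3/2).
∫_0^3/2 u² dx = 27/4, so ||u||_L² = 3*sqrt(3)/2.
∫_0^3/2 (u')² dx = 27*π^2, so ||u'||_L² = 3*sqrt(3)*π.
Ratio ||u||_L² / ||u'||_L² = 1/(2*π).
Sharp Poincaré constant on H^1_0(0, 3/2) is C_P = L/π = 3/(2*π), achieved by sin(2*π/3·x).
This is the k = 3 harmonic; the ratio L/(kπ) is strictly less than C_P = L/π, consistent with the sharp inequality ||u||_L² ≤ C_P ||u'||_L².


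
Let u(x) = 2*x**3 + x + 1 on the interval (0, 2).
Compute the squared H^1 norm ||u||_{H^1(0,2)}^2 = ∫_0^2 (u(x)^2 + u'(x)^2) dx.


||u||_{H^1}^2 = 8144/21

The H^1 norm (squared) on an interval (0, L) is
  ||u||_{H^1}^2 = ∫_0^L u(x)^2 dx + ∫_0^L u'(x)^2 dx.
Compute u'(x) = 6*x**2 + 1.
Then u(x)^2 = 4*x**6 + 4*x**4 + 4*x**3 + x**2 + 2*x + 1 and u'(x)^2 = 36*x**4 + 12*x**2 + 1.
Integrate each monomial from 0 to 2 using ∫_0^2 c·x^n dx = c·2^(n+1)/(n+1):
  ∫_0^2 u(x)^2 dx = ∫_0^2 (4*x^6 + 4*x^4 + 4*x^3 + x^2 + 2*x + 1) dx. Term by term:
    ∫_0^2 4*x^6 dx = 512/7;  ∫_0^2 4*x^4 dx = 128/5;  ∫_0^2 4*x^3 dx = 16;
    ∫_0^2 x^2 dx = 8/3;  ∫_0^2 2*x dx = 4;  ∫_0^2 1 dx = 2.
  Sum: 512/7 + 128/5 + 16 + 8/3 + 4 + 2 = 12958/105.
  ∫_0^2 u'(x)^2 dx = ∫_0^2 (36*x^4 + 12*x^2 + 1) dx. Term by term:
    ∫_0^2 36*x^4 dx = 1152/5;  ∫_0^2 12*x^2 dx = 32;  ∫_0^2 1 dx = 2.
  Sum: 1152/5 + 32 + 2 = 1322/5.
Adding: ||u||_{H^1}^2 = 12958/105 + 1322/5 = 8144/21.
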